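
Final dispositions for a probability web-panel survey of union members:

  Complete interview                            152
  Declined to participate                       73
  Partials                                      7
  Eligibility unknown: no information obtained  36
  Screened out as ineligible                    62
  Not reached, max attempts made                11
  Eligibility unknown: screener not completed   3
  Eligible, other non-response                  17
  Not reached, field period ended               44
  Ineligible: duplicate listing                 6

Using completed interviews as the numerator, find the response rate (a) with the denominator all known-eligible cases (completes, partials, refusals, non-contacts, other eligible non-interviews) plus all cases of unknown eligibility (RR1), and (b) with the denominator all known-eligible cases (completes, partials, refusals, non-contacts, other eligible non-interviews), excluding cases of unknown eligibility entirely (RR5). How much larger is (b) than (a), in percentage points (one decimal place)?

Non-contacts = 44 + 11 = 55
Eligibility not determined = 3 + 36 = 39
Ineligible = 62 + 6 = 68
Top → 152
Denom → 152 + 7 + 73 + 55 + 17 + 39 = 343
RR1 = 152 / 343 = 0.4431
Denom → 152 + 7 + 73 + 55 + 17 = 304
RR5 = 152 / 304 = 0.5000
Difference = 50.00 − 44.31 = 5.69 percentage points

5.7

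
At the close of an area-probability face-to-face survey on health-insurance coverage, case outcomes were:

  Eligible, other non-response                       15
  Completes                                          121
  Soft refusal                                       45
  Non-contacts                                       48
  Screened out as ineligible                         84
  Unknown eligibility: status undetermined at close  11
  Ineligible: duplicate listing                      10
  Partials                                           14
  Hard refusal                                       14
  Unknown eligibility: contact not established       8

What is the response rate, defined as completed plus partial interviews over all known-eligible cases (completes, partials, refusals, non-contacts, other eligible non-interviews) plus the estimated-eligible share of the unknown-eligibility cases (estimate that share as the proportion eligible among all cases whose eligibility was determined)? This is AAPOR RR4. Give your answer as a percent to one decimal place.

49.8%

Refusals = 14 + 45 = 59
Undetermined eligibility = 8 + 11 = 19
Not eligible = 84 + 10 = 94
Top: 121 + 14 = 135
Eligible (known): 121 + 14 + 59 + 48 + 15 = 257
e = 257 / (257 + 94) = 257 / 351 = 0.7322
Eligible share of unknowns: 0.7322 × 19 = 13.91
Base: 257 + 13.91 = 270.91
RR4 = 135 / 270.91 = 0.4983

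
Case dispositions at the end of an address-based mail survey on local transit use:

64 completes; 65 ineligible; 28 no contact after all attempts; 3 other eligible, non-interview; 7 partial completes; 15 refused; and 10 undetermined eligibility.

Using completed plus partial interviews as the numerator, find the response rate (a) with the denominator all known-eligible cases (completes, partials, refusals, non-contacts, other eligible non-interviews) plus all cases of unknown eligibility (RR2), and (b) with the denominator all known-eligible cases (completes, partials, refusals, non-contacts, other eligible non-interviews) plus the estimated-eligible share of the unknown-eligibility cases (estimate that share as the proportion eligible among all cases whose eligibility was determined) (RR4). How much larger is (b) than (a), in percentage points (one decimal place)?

1.6

Num → 64 + 7 = 71
Denom → 64 + 7 + 15 + 28 + 3 + 10 = 127
RR2 = 71 / 127 = 0.5591
Known eligible → 64 + 7 + 15 + 28 + 3 = 117
e = 117 / (117 + 65) = 117 / 182 = 0.6429
e × U → 0.6429 × 10 = 6.43
Denom → 117 + 6.43 = 123.43
RR4 = 71 / 123.43 = 0.5752
Difference = 57.52 − 55.91 = 1.61 percentage points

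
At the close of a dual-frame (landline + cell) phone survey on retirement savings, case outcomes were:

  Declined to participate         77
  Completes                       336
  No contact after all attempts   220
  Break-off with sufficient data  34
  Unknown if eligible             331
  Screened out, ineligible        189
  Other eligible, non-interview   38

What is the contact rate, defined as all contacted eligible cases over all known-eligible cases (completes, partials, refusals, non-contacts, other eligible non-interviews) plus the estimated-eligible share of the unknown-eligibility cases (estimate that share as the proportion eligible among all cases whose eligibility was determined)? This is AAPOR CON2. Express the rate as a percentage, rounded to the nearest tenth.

50.2%

Num: 336 + 34 + 77 + 38 = 485
Known eligible: 336 + 34 + 77 + 220 + 38 = 705
e = 705 / (705 + 189) = 705 / 894 = 0.7886
Eligible share of unknowns: 0.7886 × 331 = 261.03
Denom: 705 + 261.03 = 966.03
CON2 = 485 / 966.03 = 0.5021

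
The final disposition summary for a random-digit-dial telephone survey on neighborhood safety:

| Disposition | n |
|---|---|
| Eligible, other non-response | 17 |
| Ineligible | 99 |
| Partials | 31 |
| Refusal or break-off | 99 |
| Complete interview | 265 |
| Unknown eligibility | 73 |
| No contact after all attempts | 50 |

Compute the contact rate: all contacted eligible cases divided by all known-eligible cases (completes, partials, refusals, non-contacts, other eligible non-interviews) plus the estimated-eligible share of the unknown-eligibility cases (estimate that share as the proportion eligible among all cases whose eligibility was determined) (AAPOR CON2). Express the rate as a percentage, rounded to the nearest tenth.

Numerator = 265 + 31 + 99 + 17 = 412
Determined eligible = 265 + 31 + 99 + 50 + 17 = 462
e = 462 / (462 + 99) = 462 / 561 = 0.8235
Eligible share of unknowns = 0.8235 × 73 = 60.12
Denom = 462 + 60.12 = 522.12
CON2 = 412 / 522.12 = 0.7891

78.9%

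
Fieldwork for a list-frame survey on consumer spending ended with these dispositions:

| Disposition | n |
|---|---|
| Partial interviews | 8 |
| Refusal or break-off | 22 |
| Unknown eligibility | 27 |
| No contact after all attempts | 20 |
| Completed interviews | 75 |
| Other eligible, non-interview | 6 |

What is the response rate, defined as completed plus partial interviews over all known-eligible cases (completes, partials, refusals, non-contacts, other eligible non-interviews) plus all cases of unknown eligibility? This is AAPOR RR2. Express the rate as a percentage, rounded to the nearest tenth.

52.5%

Numerator: 75 + 8 = 83
Denominator: 75 + 8 + 22 + 20 + 6 + 27 = 158
RR2 = 83 / 158 = 0.5253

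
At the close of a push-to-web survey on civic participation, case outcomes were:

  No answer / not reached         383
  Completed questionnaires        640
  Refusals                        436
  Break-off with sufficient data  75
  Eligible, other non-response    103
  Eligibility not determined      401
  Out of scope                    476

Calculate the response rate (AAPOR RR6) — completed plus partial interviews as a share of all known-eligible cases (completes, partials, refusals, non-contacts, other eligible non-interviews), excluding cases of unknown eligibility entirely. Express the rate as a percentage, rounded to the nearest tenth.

Num: 640 + 75 = 715
Denom: 640 + 75 + 436 + 383 + 103 = 1637
RR6 = 715 / 1637 = 0.4368

43.7%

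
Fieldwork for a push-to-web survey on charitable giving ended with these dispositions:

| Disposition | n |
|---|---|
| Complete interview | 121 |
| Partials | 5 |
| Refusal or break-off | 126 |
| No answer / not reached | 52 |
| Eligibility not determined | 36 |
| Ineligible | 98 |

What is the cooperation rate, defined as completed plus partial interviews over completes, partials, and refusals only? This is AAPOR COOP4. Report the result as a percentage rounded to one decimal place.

50.0%

Num = 121 + 5 = 126
Base = 121 + 5 + 126 = 252
COOP4 = 126 / 252 = 0.5000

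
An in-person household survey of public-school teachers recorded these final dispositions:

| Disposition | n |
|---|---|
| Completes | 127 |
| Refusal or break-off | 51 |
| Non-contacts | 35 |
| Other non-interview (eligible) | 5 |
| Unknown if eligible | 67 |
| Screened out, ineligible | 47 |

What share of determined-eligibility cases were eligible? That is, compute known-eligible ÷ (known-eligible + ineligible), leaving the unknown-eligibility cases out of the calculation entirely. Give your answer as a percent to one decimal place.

Eligible (known) = 127 + 51 + 35 + 5 = 218
e = 218 / (218 + 47) = 218 / 265 = 0.8226

82.3%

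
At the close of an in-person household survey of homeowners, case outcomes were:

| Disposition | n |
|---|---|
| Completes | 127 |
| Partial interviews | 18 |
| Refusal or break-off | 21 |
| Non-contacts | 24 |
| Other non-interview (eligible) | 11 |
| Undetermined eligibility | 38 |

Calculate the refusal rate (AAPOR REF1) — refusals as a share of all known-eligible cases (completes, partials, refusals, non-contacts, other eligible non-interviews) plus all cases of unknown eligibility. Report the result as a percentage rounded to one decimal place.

Num → 21
Denominator → 127 + 18 + 21 + 24 + 11 + 38 = 239
REF1 = 21 / 239 = 0.0879

8.8%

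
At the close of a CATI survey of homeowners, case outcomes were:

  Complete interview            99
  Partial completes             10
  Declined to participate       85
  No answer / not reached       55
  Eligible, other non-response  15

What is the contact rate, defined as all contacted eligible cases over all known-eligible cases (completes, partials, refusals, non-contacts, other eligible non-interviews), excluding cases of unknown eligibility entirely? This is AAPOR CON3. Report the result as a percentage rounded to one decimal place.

Numerator = 99 + 10 + 85 + 15 = 209
Denominator = 99 + 10 + 85 + 55 + 15 = 264
CON3 = 209 / 264 = 0.7917

79.2%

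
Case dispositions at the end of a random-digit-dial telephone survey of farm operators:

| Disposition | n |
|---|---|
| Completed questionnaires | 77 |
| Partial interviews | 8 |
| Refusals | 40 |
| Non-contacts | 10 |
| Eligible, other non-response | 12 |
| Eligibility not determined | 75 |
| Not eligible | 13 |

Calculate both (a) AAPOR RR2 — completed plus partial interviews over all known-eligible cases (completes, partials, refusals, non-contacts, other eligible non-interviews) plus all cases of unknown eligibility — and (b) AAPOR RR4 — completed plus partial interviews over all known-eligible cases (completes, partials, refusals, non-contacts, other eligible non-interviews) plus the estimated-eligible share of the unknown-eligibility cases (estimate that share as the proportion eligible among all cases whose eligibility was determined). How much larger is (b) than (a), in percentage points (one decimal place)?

1.1

Numerator: 77 + 8 = 85
Base: 77 + 8 + 40 + 10 + 12 + 75 = 222
RR2 = 85 / 222 = 0.3829
Known eligible: 77 + 8 + 40 + 10 + 12 = 147
e = 147 / (147 + 13) = 147 / 160 = 0.9187
Eligible share of unknowns: 0.9187 × 75 = 68.90
Base: 147 + 68.90 = 215.90
RR4 = 85 / 215.90 = 0.3937
Difference = 39.37 − 38.29 = 1.08 percentage points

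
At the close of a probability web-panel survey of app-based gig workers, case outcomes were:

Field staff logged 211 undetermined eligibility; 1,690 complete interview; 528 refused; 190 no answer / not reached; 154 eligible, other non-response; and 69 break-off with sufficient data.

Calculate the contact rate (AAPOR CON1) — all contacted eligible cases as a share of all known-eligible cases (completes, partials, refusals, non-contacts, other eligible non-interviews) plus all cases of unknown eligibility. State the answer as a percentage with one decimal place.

85.9%

Top = 1690 + 69 + 528 + 154 = 2441
Base = 1690 + 69 + 528 + 190 + 154 + 211 = 2842
CON1 = 2441 / 2842 = 0.8589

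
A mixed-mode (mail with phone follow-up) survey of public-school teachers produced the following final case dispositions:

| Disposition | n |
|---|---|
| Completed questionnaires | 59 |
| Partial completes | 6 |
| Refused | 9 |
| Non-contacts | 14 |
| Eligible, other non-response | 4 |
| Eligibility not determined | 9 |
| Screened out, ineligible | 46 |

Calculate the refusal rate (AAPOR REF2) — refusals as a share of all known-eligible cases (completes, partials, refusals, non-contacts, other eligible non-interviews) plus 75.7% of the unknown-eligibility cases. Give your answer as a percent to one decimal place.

Top → 9
Determined eligible → 59 + 6 + 9 + 14 + 4 = 92
Estimated eligible among unknowns → 0.7570 × 9 = 6.81
Denominator → 92 + 6.81 = 98.81
REF2 = 9 / 98.81 = 0.0911

9.1%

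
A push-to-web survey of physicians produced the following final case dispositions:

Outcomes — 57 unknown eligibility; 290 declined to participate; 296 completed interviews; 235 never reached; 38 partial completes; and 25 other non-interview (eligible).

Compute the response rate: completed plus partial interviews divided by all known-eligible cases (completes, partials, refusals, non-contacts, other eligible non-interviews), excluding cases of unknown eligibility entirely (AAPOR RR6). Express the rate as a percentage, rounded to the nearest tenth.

37.8%

Num = 296 + 38 = 334
Denominator = 296 + 38 + 290 + 235 + 25 = 884
RR6 = 334 / 884 = 0.3778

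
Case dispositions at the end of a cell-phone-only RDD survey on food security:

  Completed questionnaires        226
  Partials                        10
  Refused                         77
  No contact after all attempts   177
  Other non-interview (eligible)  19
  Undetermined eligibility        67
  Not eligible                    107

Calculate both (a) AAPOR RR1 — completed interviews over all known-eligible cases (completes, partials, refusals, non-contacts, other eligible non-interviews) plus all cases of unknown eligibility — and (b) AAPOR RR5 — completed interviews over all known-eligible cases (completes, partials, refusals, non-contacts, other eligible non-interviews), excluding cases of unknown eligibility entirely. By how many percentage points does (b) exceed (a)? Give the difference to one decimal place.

5.2

Numerator: 226
Denom: 226 + 10 + 77 + 177 + 19 + 67 = 576
RR1 = 226 / 576 = 0.3924
Denom: 226 + 10 + 77 + 177 + 19 = 509
RR5 = 226 / 509 = 0.4440
Difference = 44.40 − 39.24 = 5.16 percentage points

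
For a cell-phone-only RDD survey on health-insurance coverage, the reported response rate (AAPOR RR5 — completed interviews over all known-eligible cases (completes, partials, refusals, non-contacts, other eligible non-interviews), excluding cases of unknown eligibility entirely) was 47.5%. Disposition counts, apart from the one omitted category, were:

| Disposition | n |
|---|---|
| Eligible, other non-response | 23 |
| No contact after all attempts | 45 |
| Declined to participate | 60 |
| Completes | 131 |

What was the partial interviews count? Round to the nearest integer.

RR5 = 131 / D = 0.475
D = 131 / 0.475 = 275.8
Rest of base = 259
partial interviews = 275.8 − 259 ≈ 17

17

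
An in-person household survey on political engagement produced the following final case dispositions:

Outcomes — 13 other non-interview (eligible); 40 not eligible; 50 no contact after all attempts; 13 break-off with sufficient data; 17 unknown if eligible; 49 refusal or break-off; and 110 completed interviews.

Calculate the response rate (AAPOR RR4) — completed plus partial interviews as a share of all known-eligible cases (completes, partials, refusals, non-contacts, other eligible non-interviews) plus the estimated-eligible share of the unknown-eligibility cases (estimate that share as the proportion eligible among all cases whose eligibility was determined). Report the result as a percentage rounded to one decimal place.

49.3%

Numerator → 110 + 13 = 123
Determined eligible → 110 + 13 + 49 + 50 + 13 = 235
e = 235 / (235 + 40) = 235 / 275 = 0.8545
e × U → 0.8545 × 17 = 14.53
Denominator → 235 + 14.53 = 249.53
RR4 = 123 / 249.53 = 0.4929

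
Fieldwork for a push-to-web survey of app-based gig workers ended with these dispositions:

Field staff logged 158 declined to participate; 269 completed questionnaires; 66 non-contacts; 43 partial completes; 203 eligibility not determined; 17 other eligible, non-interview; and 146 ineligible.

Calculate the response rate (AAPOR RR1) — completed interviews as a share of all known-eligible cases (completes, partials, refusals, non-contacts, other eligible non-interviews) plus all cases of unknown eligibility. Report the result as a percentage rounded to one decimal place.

35.6%

Top: 269
Denom: 269 + 43 + 158 + 66 + 17 + 203 = 756
RR1 = 269 / 756 = 0.3558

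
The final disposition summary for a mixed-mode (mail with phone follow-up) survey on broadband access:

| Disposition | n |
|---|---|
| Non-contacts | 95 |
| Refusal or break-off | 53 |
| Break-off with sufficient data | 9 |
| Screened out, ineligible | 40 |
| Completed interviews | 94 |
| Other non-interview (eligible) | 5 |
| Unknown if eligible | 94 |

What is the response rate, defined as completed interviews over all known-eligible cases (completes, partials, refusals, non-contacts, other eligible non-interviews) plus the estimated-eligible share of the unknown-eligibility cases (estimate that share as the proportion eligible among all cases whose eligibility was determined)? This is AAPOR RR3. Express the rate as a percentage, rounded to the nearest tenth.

27.9%

Top: 94
Determined eligible: 94 + 9 + 53 + 95 + 5 = 256
e = 256 / (256 + 40) = 256 / 296 = 0.8649
Estimated eligible among unknowns: 0.8649 × 94 = 81.30
Denominator: 256 + 81.30 = 337.30
RR3 = 94 / 337.30 = 0.2787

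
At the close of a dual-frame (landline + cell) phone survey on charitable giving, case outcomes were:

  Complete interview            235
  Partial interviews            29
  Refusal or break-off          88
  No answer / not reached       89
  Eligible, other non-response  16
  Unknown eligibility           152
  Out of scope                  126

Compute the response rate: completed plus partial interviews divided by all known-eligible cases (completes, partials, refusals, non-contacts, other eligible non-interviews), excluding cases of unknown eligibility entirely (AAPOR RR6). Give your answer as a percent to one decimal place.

Numerator = 235 + 29 = 264
Base = 235 + 29 + 88 + 89 + 16 = 457
RR6 = 264 / 457 = 0.5777

57.8%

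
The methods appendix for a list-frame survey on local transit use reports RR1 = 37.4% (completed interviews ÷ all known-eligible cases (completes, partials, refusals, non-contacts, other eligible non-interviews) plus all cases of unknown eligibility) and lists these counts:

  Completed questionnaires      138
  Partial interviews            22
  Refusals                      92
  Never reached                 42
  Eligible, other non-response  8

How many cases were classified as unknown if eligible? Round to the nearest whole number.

RR1 = 138 / D = 0.374
D = 138 / 0.374 = 369.0
Rest of base = 302
unknown if eligible = 369.0 − 302 ≈ 67

67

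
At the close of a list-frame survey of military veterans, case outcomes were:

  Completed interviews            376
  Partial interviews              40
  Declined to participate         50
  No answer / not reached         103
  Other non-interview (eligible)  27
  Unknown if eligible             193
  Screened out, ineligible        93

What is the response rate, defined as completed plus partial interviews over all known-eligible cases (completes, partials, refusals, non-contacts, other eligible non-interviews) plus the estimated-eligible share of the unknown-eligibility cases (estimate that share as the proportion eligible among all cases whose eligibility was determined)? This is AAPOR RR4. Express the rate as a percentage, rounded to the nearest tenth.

54.5%

Top = 376 + 40 = 416
Known eligible = 376 + 40 + 50 + 103 + 27 = 596
e = 596 / (596 + 93) = 596 / 689 = 0.8650
Estimated eligible among unknowns = 0.8650 × 193 = 166.94
Base = 596 + 166.94 = 762.94
RR4 = 416 / 762.94 = 0.5453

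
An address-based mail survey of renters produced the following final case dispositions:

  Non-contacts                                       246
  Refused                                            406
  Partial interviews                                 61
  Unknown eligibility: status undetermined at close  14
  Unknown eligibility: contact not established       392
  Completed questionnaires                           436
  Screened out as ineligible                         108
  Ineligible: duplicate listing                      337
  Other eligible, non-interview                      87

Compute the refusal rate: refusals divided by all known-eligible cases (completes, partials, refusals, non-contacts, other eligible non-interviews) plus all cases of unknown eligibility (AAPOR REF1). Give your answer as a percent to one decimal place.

24.7%

Unknown if eligible = 392 + 14 = 406
Not eligible = 108 + 337 = 445
Top → 406
Denominator → 436 + 61 + 406 + 246 + 87 + 406 = 1642
REF1 = 406 / 1642 = 0.2473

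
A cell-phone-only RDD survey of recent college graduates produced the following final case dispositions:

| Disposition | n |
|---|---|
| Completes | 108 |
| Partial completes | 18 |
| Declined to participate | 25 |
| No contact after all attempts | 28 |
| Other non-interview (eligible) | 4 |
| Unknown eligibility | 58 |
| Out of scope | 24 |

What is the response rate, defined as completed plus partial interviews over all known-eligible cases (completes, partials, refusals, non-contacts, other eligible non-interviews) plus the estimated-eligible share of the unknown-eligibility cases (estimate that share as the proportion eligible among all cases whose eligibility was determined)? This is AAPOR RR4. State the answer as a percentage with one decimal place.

53.8%

Top: 108 + 18 = 126
Known eligible: 108 + 18 + 25 + 28 + 4 = 183
e = 183 / (183 + 24) = 183 / 207 = 0.8841
Estimated eligible among unknowns: 0.8841 × 58 = 51.28
Denominator: 183 + 51.28 = 234.28
RR4 = 126 / 234.28 = 0.5378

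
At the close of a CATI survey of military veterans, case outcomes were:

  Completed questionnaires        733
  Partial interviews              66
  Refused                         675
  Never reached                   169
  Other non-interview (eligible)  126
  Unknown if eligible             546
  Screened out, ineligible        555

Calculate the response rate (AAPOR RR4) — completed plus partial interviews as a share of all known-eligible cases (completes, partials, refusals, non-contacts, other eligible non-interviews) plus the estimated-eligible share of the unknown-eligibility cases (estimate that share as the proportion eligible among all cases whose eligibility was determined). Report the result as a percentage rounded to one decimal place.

Num: 733 + 66 = 799
Eligible (known): 733 + 66 + 675 + 169 + 126 = 1769
e = 1769 / (1769 + 555) = 1769 / 2324 = 0.7612
Estimated eligible among unknowns: 0.7612 × 546 = 415.62
Denom: 1769 + 415.62 = 2184.62
RR4 = 799 / 2184.62 = 0.3657

36.6%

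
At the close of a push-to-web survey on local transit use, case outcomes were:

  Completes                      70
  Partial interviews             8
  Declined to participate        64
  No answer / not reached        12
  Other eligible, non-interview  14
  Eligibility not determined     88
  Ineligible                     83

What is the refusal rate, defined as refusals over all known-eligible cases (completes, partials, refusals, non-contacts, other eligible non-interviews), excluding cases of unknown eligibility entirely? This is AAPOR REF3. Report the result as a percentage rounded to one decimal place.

38.1%

Numerator: 64
Base: 70 + 8 + 64 + 12 + 14 = 168
REF3 = 64 / 168 = 0.3810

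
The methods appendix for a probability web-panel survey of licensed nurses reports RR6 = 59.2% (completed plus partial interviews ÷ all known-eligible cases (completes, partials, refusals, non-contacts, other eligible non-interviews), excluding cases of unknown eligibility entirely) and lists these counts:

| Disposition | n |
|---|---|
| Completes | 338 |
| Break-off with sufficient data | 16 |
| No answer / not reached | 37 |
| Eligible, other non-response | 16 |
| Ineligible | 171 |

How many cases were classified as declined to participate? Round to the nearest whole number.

191

Num → 338 + 16 = 354
RR6 = 354 / D = 0.592
D = 354 / 0.592 = 598.0
Rest of base = 407
declined to participate = 598.0 − 407 ≈ 191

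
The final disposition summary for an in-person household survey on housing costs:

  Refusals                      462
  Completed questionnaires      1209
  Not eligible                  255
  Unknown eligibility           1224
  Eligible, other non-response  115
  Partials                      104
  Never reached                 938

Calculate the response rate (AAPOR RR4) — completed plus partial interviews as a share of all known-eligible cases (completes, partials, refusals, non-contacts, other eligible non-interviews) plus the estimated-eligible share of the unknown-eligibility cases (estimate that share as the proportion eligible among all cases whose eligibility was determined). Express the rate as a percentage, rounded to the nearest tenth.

33.2%

Top: 1209 + 104 = 1313
Determined eligible: 1209 + 104 + 462 + 938 + 115 = 2828
e = 2828 / (2828 + 255) = 2828 / 3083 = 0.9173
Estimated eligible among unknowns: 0.9173 × 1224 = 1122.78
Denom: 2828 + 1122.78 = 3950.78
RR4 = 1313 / 3950.78 = 0.3323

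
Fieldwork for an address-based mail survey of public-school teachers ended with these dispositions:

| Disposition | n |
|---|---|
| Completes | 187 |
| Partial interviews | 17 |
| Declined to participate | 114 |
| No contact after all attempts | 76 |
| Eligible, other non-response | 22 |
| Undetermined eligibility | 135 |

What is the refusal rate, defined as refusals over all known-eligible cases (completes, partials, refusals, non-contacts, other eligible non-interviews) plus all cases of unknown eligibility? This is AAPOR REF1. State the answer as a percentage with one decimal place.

Numerator = 114
Denom = 187 + 17 + 114 + 76 + 22 + 135 = 551
REF1 = 114 / 551 = 0.2069

20.7%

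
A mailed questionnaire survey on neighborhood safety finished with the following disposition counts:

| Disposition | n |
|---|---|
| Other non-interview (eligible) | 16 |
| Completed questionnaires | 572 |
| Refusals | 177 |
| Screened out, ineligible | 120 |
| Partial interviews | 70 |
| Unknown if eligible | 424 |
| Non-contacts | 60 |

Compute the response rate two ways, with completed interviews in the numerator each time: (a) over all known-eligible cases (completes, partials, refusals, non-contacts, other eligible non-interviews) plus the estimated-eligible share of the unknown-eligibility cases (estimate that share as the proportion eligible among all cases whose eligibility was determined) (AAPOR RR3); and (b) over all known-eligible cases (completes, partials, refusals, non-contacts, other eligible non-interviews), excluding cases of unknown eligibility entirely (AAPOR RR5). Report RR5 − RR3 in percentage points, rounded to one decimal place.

18.8

Numerator = 572
Eligible (known) = 572 + 70 + 177 + 60 + 16 = 895
e = 895 / (895 + 120) = 895 / 1015 = 0.8818
Estimated eligible among unknowns = 0.8818 × 424 = 373.88
Denominator = 895 + 373.88 = 1268.88
RR3 = 572 / 1268.88 = 0.4508
Denominator = 572 + 70 + 177 + 60 + 16 = 895
RR5 = 572 / 895 = 0.6391
Difference = 63.91 − 45.08 = 18.83 percentage points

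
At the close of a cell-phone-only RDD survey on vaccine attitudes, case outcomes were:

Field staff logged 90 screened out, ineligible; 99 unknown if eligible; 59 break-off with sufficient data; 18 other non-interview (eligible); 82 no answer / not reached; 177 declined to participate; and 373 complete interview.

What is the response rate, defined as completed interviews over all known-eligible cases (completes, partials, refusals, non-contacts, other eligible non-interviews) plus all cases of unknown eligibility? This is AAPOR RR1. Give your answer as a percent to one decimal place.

46.2%

Numerator = 373
Denominator = 373 + 59 + 177 + 82 + 18 + 99 = 808
RR1 = 373 / 808 = 0.4616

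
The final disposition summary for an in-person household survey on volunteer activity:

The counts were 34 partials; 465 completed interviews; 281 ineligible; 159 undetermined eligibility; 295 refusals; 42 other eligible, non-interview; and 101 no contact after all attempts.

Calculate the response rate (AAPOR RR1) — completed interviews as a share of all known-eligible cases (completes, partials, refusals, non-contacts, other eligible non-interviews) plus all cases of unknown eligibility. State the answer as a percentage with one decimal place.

Num = 465
Denom = 465 + 34 + 295 + 101 + 42 + 159 = 1096
RR1 = 465 / 1096 = 0.4243

42.4%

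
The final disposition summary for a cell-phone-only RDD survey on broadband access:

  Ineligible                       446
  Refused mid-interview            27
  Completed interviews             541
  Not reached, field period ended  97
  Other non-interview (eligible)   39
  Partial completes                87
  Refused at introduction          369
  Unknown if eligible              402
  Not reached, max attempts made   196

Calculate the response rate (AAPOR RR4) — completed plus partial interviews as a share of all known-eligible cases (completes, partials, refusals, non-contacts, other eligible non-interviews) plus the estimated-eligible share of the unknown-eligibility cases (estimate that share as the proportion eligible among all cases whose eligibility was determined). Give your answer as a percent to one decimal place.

37.9%

Refused = 369 + 27 = 396
No answer / not reached = 97 + 196 = 293
Num: 541 + 87 = 628
Determined eligible: 541 + 87 + 396 + 293 + 39 = 1356
e = 1356 / (1356 + 446) = 1356 / 1802 = 0.7525
e × U: 0.7525 × 402 = 302.50
Denom: 1356 + 302.50 = 1658.50
RR4 = 628 / 1658.50 = 0.3787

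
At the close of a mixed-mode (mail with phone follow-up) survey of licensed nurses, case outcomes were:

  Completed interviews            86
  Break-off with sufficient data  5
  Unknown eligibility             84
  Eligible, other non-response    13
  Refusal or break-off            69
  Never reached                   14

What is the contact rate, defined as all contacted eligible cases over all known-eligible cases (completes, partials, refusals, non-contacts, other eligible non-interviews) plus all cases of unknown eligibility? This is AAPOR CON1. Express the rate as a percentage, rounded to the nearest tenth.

63.8%

Numerator = 86 + 5 + 69 + 13 = 173
Denominator = 86 + 5 + 69 + 14 + 13 + 84 = 271
CON1 = 173 / 271 = 0.6384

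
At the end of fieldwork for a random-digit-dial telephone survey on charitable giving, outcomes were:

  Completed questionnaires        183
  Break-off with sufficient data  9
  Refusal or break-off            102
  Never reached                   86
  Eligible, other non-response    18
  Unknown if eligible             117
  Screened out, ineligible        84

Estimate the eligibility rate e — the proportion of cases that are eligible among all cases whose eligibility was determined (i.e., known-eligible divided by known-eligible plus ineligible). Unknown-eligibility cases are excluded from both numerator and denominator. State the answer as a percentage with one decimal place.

82.6%

Determined eligible: 183 + 9 + 102 + 86 + 18 = 398
e = 398 / (398 + 84) = 398 / 482 = 0.8257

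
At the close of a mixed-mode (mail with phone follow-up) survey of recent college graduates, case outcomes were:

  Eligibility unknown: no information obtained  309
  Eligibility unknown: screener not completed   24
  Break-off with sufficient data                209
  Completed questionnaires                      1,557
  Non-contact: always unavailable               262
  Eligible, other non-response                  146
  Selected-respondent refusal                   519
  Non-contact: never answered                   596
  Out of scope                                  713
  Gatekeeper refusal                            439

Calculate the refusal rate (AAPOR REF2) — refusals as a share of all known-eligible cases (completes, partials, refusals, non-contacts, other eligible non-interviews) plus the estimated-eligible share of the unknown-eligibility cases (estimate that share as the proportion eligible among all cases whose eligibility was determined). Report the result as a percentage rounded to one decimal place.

23.9%

Declined to participate = 439 + 519 = 958
No answer / not reached = 596 + 262 = 858
Undetermined eligibility = 24 + 309 = 333
Num → 958
Known eligible → 1557 + 209 + 958 + 858 + 146 = 3728
e = 3728 / (3728 + 713) = 3728 / 4441 = 0.8395
Eligible share of unknowns → 0.8395 × 333 = 279.55
Denominator → 3728 + 279.55 = 4007.55
REF2 = 958 / 4007.55 = 0.2390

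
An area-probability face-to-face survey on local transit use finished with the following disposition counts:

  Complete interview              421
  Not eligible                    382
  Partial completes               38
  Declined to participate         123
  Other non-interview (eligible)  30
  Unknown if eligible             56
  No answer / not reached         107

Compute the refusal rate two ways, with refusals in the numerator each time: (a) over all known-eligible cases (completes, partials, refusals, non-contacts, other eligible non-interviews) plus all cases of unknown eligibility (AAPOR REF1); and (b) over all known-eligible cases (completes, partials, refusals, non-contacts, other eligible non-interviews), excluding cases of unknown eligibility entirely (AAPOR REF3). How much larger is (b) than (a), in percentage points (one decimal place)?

Num = 123
Denominator = 421 + 38 + 123 + 107 + 30 + 56 = 775
REF1 = 123 / 775 = 0.1587
Denominator = 421 + 38 + 123 + 107 + 30 = 719
REF3 = 123 / 719 = 0.1711
Difference = 17.11 − 15.87 = 1.24 percentage points

1.2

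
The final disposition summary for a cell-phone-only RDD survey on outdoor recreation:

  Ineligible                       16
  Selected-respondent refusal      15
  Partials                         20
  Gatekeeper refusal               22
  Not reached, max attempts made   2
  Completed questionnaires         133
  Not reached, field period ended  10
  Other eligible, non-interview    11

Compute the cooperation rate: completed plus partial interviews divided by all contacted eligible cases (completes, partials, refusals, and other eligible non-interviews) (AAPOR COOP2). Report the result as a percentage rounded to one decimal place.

Refusals = 22 + 15 = 37
Non-contacts = 10 + 2 = 12
Top: 133 + 20 = 153
Base: 133 + 20 + 37 + 11 = 201
COOP2 = 153 / 201 = 0.7612

76.1%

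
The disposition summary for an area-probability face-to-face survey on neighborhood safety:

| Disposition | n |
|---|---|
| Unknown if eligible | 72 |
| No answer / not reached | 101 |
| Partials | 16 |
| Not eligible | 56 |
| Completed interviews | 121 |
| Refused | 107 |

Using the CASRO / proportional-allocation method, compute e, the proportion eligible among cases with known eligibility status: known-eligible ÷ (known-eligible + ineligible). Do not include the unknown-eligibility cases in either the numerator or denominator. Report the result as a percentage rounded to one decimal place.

86.0%

Determined eligible: 121 + 16 + 107 + 101 = 345
e = 345 / (345 + 56) = 345 / 401 = 0.8603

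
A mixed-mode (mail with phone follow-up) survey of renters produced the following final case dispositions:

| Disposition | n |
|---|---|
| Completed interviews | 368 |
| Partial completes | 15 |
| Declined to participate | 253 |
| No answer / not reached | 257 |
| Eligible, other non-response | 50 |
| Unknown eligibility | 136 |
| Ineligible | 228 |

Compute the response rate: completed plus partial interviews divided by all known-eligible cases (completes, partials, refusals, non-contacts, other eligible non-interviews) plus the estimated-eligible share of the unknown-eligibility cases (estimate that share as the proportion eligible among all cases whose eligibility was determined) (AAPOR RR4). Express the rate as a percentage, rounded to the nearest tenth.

36.4%

Num = 368 + 15 = 383
Known eligible = 368 + 15 + 253 + 257 + 50 = 943
e = 943 / (943 + 228) = 943 / 1171 = 0.8053
e × U = 0.8053 × 136 = 109.52
Denominator = 943 + 109.52 = 1052.52
RR4 = 383 / 1052.52 = 0.3639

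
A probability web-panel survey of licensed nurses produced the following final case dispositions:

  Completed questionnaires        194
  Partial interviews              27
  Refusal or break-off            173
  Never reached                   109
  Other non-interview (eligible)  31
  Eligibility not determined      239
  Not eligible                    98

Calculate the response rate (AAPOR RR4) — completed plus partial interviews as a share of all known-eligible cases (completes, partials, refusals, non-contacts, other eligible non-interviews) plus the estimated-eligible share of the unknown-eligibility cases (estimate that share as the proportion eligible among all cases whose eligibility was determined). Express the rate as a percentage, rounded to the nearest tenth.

Num = 194 + 27 = 221
Determined eligible = 194 + 27 + 173 + 109 + 31 = 534
e = 534 / (534 + 98) = 534 / 632 = 0.8449
e × U = 0.8449 × 239 = 201.93
Denominator = 534 + 201.93 = 735.93
RR4 = 221 / 735.93 = 0.3003

30.0%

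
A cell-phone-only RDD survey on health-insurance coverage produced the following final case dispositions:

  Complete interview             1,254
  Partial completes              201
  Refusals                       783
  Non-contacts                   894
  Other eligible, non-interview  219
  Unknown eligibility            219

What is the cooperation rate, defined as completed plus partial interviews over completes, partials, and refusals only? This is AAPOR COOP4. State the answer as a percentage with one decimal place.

Numerator → 1254 + 201 = 1455
Denominator → 1254 + 201 + 783 = 2238
COOP4 = 1455 / 2238 = 0.6501

65.0%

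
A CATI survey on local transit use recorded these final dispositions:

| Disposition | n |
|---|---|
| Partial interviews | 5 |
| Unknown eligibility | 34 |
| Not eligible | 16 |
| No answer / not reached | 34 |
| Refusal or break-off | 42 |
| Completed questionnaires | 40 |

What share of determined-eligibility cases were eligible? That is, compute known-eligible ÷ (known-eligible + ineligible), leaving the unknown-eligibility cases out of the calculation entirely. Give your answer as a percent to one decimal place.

Known eligible = 40 + 5 + 42 + 34 = 121
e = 121 / (121 + 16) = 121 / 137 = 0.8832

88.3%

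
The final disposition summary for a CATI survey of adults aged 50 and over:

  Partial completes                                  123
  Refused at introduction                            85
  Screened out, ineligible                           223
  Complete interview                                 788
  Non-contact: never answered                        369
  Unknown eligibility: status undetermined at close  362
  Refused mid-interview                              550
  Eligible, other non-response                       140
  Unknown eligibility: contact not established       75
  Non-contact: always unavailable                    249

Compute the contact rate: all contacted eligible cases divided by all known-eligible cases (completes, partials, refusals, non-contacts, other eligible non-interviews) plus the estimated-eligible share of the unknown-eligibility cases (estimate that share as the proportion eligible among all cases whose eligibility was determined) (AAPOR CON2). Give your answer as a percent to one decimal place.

Refusals = 85 + 550 = 635
Never reached = 369 + 249 = 618
Eligibility not determined = 75 + 362 = 437
Num → 788 + 123 + 635 + 140 = 1686
Determined eligible → 788 + 123 + 635 + 618 + 140 = 2304
e = 2304 / (2304 + 223) = 2304 / 2527 = 0.9118
Estimated eligible among unknowns → 0.9118 × 437 = 398.46
Base → 2304 + 398.46 = 2702.46
CON2 = 1686 / 2702.46 = 0.6239

62.4%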